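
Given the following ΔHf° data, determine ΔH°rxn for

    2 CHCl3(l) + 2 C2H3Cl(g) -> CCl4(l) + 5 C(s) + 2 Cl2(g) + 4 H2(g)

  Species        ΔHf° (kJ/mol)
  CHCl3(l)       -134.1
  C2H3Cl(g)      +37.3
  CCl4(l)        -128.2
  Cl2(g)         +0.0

Products: 1·(-128.2) + 5·(+0.0) + 2·(+0.0) + 4·(+0.0) = -128.2
Reactants: 2·(-134.1) + 2·(+37.3) = -193.6
ΔH°rxn = (-128.2) − (-193.6) = 65.4 kJ/mol

ΔH°rxn = 65.4 kJ/mol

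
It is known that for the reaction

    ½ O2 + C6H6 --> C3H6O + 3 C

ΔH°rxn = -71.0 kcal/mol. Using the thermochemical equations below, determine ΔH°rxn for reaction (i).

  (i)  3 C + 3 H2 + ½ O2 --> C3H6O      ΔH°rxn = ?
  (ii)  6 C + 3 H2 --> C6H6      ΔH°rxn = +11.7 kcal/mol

ΔH°rxn = -59.3 kcal/mol

(i) as written: contributes x
(ii) reversed: -11.7 kcal/mol
-71.0 = (-11.7) + x
x = (-71.0 − (-11.7)) / (1) = -59.3 kcal/mol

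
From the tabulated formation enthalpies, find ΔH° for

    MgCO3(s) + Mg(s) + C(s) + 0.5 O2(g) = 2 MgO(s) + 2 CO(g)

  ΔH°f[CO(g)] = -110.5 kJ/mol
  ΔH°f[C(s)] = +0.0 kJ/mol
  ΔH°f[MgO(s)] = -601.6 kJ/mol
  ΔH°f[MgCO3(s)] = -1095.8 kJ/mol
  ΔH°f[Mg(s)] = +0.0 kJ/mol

ΔH° = -328.4 kJ/mol

Products: 2·(-601.6) + 2·(-110.5) = -1424.2
Reactants: 1·(-1095.8) + 1·(+0.0) + 1·(+0.0) + 1/2·(+0.0) = -1095.8
ΔH° = (-1424.2) − (-1095.8) = -328.4 kJ/mol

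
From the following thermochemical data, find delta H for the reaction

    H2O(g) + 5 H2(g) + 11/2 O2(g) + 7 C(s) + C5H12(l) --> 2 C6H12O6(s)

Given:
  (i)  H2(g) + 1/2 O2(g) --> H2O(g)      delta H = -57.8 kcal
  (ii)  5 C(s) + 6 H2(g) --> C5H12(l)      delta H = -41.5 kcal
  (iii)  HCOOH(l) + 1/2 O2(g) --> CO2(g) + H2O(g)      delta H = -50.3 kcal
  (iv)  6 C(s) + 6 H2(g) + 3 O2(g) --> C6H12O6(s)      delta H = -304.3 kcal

delta H = -509.3 kcal

(i) reversed: +57.8 kcal
(ii) reversed: +41.5 kcal
(iii): not needed.
(iv) × 2: (2)·(-304.3) = -608.6 kcal
delta H = (+57.8) + (+41.5) + (-608.6) = -509.3 kcal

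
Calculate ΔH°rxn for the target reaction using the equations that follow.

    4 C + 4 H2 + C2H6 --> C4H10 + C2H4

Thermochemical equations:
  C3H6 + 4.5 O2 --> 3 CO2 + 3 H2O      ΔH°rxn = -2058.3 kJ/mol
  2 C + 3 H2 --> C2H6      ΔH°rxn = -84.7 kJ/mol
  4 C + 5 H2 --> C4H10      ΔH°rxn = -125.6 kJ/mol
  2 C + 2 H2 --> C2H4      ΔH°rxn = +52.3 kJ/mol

ΔH°rxn = 11.4 kJ/mol

equation 1: not needed.
equation 2 reversed: +84.7 kJ/mol
equation 3 as written: -125.6 kJ/mol
equation 4 as written: +52.3 kJ/mol
By Hess's law, ΔH°rxn = (+84.7) + (-125.6) + (+52.3) = 11.4 kJ/mol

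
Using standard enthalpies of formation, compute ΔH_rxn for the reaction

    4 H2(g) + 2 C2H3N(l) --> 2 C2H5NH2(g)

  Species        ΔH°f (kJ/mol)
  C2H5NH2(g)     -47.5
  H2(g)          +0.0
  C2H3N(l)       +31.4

Products: 2·(-47.5) = -95.0
Reactants: 4·(+0.0) + 2·(+31.4) = +62.8
ΔH_rxn = (-95.0) − (+62.8) = -157.8 kJ/mol

ΔH_rxn = -157.8 kJ/mol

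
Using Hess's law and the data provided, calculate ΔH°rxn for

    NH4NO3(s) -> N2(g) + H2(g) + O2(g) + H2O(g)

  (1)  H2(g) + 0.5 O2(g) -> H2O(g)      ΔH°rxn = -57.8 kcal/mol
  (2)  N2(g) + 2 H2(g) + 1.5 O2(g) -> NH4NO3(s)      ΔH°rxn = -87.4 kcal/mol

ΔH°rxn = 29.6 kcal/mol

(1) as written (H2O(g) already on the product side): -57.8 kcal/mol
(2) reversed (reverse to put NH4NO3(s) on the reactant side): +87.4 kcal/mol
ΔH°rxn = (-57.8) + (+87.4) = 29.6 kcal/mol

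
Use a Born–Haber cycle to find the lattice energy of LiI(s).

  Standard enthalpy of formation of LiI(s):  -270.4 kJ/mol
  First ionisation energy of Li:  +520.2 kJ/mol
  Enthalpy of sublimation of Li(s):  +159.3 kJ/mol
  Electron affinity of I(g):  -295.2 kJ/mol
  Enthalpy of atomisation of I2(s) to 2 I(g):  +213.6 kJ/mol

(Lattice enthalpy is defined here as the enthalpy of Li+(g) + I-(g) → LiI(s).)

ΔHf° = 1·ΔHsub + 1·(ΣIE) + 1/2·D(I2) + 1·EA + U
-270.4 = 1·(+159.3) + 1·(+520.2) + 1/2·(+213.6) + 1·(-295.2) + U
U = -270.4 − (+491.1) = -761.5 kJ/mol

U = -761.5 kJ/mol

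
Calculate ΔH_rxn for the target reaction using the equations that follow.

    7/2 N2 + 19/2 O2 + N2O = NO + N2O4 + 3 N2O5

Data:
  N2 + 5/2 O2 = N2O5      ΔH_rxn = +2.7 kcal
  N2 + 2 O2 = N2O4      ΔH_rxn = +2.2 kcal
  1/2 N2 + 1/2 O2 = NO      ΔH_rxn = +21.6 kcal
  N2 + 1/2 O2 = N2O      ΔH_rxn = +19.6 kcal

ΔH_rxn = 12.3 kcal

equation 1 × 3: (3)·(+2.7) = +8.1 kcal
equation 2 as written: +2.2 kcal
equation 3 as written: +21.6 kcal
equation 4 reversed: -19.6 kcal
ΔH_rxn = (3)·(+2.7) + (1)·(+2.2) + (1)·(+21.6) + (-1)·(+19.6) = 12.3 kcal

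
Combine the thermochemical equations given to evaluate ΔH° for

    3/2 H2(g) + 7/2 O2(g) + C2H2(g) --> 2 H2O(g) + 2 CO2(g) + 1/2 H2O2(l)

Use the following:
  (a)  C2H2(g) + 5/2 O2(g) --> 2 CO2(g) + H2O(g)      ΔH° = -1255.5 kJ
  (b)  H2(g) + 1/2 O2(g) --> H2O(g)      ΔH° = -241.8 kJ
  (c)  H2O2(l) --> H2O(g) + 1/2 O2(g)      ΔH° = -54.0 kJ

(a) as written: -1255.5 kJ
(b) × 3/2: (3/2)·(-241.8) = -362.7 kJ
(c) reversed and × 1/2: (-1/2)·(-54.0) = +27.0 kJ
ΔH° = (1)·(-1255.5) + (3/2)·(-241.8) + (-1/2)·(-54.0) = -1591.2 kJ

ΔH° = -1591.2 kJ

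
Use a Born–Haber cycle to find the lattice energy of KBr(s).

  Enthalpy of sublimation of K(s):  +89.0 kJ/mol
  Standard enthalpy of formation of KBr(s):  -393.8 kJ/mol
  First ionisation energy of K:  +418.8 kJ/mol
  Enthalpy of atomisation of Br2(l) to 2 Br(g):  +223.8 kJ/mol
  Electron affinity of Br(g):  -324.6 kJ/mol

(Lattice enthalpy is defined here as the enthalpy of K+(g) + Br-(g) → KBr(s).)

ΔHf° = 1·ΔHsub + 1·(ΣIE) + 1/2·D(Br2) + 1·EA + U
-393.8 = 1·(+89.0) + 1·(+418.8) + 1/2·(+223.8) + 1·(-324.6) + U
U = -393.8 − (+295.1) = -688.9 kJ/mol

U = -688.9 kJ/mol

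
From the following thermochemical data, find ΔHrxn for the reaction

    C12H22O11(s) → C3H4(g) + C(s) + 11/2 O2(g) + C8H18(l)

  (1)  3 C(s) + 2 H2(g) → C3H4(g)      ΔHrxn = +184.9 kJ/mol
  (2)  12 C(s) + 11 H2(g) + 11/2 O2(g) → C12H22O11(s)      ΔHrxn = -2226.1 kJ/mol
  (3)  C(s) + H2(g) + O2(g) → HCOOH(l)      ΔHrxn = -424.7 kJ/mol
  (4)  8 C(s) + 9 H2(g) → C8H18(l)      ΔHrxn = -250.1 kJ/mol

ΔHrxn = 2160.9 kJ/mol

(1) as written (C3H4(g) already on the product side): +184.9 kJ/mol
(2) reversed (reverse to put C12H22O11(s) on the reactant side): +2226.1 kJ/mol
(3): not needed (HCOOH(l) appears nowhere else).
(4) as written (C8H18(l) already on the product side): -250.1 kJ/mol
By Hess's law, ΔHrxn = (+184.9) + (+2226.1) + (-250.1) = 2160.9 kJ/mol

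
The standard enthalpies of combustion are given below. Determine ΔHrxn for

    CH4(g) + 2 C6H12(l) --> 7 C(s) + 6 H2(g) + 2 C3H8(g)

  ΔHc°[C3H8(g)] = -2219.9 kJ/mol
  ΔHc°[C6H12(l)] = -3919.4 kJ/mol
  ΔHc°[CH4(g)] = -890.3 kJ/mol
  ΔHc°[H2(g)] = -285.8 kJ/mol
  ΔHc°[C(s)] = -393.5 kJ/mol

Using ΔH = Σ nΔHc°(reactants) − Σ nΔHc°(products):
= [1·(-890.3) + 2·(-3919.4)] − [7·(-393.5) + 6·(-285.8) + 2·(-2219.9)]
= 180.0 kJ/mol

ΔHrxn = 180.0 kJ/mol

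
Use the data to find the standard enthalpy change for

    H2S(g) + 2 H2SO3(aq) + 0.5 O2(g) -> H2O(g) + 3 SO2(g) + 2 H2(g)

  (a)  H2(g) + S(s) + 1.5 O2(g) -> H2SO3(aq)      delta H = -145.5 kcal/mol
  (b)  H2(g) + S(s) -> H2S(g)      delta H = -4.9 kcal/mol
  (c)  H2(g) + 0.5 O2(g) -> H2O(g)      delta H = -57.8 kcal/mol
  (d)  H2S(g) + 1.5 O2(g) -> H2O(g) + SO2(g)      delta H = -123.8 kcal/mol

(a) reversed and × 2: (-2)·(-145.5) = +291.0 kcal/mol
(b) × 2: (2)·(-4.9) = -9.8 kcal/mol
(c) reversed and × 2: (-2)·(-57.8) = +115.6 kcal/mol
(d) × 3: (3)·(-123.8) = -371.4 kcal/mol
By Hess's law, delta H = (-2)·(-145.5) + (2)·(-4.9) + (-2)·(-57.8) + (3)·(-123.8) = 25.4 kcal/mol

delta H = 25.4 kcal/mol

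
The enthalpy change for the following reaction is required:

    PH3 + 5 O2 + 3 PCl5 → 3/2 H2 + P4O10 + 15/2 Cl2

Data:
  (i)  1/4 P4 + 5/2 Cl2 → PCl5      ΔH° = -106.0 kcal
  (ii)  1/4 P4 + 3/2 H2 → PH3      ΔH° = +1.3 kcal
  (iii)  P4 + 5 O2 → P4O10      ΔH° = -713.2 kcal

(i) reversed and × 3 (reverse to put PCl5 on the reactant side; scale by 3 for the 3 PCl5): (-3)·(-106.0) = +318.0 kcal
(ii) reversed (PH3 must end up as a reactant): -1.3 kcal
(iii) as written (P4O10 already on the product side): -713.2 kcal
Summing the manipulated equations, ΔH° = (+318.0) + (-1.3) + (-713.2) = -396.5 kcal

ΔH° = -396.5 kcal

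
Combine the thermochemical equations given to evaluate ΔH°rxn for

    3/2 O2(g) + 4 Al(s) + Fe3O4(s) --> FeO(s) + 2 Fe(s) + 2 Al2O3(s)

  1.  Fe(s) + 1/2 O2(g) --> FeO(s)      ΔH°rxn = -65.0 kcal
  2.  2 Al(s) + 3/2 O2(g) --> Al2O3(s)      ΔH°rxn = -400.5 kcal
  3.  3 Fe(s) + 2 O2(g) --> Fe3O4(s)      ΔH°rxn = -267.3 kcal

eq. 1 as written: -65.0 kcal
eq. 2 × 2: (2)·(-400.5) = -801.0 kcal
eq. 3 reversed: +267.3 kcal
ΔH°rxn = (1)·(-65.0) + (2)·(-400.5) + (-1)·(-267.3) = -598.7 kcal

ΔH°rxn = -598.7 kcal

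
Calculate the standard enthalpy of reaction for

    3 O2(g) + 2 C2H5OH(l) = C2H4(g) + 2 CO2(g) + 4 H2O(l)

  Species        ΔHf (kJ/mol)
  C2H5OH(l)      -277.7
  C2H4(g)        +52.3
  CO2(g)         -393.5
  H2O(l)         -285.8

ΔH°rxn = Σ nΔHf°(products) − Σ nΔHf°(reactants).
Products: 1·(+52.3) + 2·(-393.5) + 4·(-285.8) = -1877.9
Reactants: 3·(+0.0) + 2·(-277.7) = -555.4
ΔH_rxn = (-1877.9) − (-555.4) = -1322.5 kJ/mol

ΔH_rxn = -1322.5 kJ/mol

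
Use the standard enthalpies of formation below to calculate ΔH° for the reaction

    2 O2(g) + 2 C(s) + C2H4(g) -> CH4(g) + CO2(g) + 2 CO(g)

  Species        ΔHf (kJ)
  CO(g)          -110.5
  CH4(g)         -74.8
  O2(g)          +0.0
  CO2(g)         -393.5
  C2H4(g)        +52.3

ΔH° = -741.6 kJ

Products: 1·(-74.8) + 1·(-393.5) + 2·(-110.5) = -689.3
Reactants: 2·(+0.0) + 2·(+0.0) + 1·(+52.3) = +52.3
ΔH° = (-689.3) − (+52.3) = -741.6 kJ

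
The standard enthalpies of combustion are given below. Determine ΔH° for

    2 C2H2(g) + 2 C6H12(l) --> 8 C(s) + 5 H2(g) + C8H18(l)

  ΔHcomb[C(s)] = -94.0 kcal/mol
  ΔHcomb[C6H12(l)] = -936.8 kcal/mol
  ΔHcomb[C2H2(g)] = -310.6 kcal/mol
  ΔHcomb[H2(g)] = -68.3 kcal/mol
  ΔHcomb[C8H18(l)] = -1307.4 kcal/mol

ΔH° = -93.9 kcal/mol

Using ΔH = Σ nΔHc°(reactants) − Σ nΔHc°(products):
= [2·(-310.6) + 2·(-936.8)] − [8·(-94.0) + 5·(-68.3) + 1·(-1307.4)]
= -93.9 kcal/mol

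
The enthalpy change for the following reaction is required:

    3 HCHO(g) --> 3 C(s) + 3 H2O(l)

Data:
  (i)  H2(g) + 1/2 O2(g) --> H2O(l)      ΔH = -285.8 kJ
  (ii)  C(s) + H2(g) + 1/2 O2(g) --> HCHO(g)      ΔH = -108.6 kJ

(i) × 3 (×3 to match 3 H2O(l) in the target): (3)·(-285.8) = -857.4 kJ
(ii) reversed and × 3 (HCHO(g) must end up as a reactant; ×3 to match 3 HCHO(g) in the target): (-3)·(-108.6) = +325.8 kJ
ΔH = (3)·(-285.8) + (-3)·(-108.6) = -531.6 kJ

ΔH = -531.6 kJ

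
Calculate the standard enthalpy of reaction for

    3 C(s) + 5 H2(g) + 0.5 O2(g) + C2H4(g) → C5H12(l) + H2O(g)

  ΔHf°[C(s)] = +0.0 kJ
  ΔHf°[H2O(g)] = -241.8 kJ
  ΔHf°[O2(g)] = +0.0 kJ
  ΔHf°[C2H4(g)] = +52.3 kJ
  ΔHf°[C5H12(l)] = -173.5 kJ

ΔH° = -467.6 kJ

Products: 1·(-173.5) + 1·(-241.8) = -415.3
Reactants: 3·(+0.0) + 5·(+0.0) + 1/2·(+0.0) + 1·(+52.3) = +52.3
ΔH° = (-415.3) − (+52.3) = -467.6 kJ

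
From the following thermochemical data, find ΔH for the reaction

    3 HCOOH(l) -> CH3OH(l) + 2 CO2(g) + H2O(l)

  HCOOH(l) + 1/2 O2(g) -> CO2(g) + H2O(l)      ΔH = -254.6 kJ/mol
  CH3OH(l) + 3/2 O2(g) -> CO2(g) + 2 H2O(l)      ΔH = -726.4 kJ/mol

equation 1 × 3 (×3 to match 3 HCOOH(l) in the target): (3)·(-254.6) = -763.8 kJ/mol
equation 2 reversed (reverse to put CH3OH(l) on the product side): +726.4 kJ/mol
Combining the equations, ΔH = (3)·(-254.6) + (-1)·(-726.4) = -37.4 kJ/mol

ΔH = -37.4 kJ/mol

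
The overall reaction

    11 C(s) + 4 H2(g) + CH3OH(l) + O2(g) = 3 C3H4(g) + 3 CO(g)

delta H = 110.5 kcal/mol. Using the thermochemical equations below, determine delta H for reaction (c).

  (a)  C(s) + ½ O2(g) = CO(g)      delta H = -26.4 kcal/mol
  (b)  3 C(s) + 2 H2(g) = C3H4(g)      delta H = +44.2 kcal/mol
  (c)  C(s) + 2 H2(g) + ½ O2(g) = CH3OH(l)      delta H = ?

(a) × 3 (scale by 3 for the 3 CO(g)): (3)·(-26.4) = -79.2 kcal/mol
(b) × 3 (scale by 3 for the 3 C3H4(g)): (3)·(+44.2) = +132.6 kcal/mol
(c) reversed (reverse to put CH3OH(l) on the reactant side): contributes −x
+110.5 = (-79.2) + (+132.6) − x
x = (+110.5 − (+53.4)) / (-1) = -57.1 kcal/mol

delta H = -57.1 kcal/mol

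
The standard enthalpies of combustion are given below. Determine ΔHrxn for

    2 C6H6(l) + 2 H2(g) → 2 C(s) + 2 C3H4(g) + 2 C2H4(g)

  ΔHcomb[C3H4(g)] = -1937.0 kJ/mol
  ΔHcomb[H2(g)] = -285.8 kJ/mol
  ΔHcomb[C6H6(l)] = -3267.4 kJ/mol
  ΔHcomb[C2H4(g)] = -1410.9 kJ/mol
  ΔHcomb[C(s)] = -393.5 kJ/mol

With combustion enthalpies, reactants minus products:
= [2·(-3267.4) + 2·(-285.8)] − [2·(-393.5) + 2·(-1937.0) + 2·(-1410.9)]
= 376.4 kJ/mol

ΔHrxn = 376.4 kJ/mol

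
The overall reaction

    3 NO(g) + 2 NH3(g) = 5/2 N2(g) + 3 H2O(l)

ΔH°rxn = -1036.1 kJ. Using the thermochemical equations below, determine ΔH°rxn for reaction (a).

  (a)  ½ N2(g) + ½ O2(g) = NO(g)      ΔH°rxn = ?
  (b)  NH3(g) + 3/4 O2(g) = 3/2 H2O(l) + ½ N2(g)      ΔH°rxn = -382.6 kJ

ΔH°rxn = 90.3 kJ

(a) reversed and × 3: contributes −3·x
(b) × 2: (2)·(-382.6) = -765.2 kJ
-1036.1 = (-765.2) − 3·x
x = (-1036.1 − (-765.2)) / (-3) = 90.3 kJ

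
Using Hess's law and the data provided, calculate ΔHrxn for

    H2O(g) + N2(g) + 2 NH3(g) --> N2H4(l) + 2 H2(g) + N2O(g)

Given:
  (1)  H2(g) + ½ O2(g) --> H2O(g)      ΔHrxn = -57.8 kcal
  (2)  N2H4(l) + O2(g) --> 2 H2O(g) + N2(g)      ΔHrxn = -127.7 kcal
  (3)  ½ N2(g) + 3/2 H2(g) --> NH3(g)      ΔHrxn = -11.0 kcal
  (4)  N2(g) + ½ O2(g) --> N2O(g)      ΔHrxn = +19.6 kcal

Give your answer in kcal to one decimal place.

ΔHrxn = 111.5 kcal

(1) as written: -57.8 kcal
(2) reversed: +127.7 kcal
(3) reversed and × 2: (-2)·(-11.0) = +22.0 kcal
(4) as written: +19.6 kcal
By Hess's law, ΔHrxn = (1)·(-57.8) + (-1)·(-127.7) + (-2)·(-11.0) + (1)·(+19.6) = 111.5 kcal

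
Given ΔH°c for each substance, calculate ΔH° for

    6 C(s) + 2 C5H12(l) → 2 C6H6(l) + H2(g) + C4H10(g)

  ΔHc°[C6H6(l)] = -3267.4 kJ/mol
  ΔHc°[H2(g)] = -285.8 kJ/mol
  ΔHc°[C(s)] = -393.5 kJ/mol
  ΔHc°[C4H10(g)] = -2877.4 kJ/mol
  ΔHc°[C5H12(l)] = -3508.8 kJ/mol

ΔH° = 319.4 kJ/mol

With combustion enthalpies, reactants minus products:
= [6·(-393.5) + 2·(-3508.8)] − [2·(-3267.4) + 1·(-285.8) + 1·(-2877.4)]
= 319.4 kJ/mol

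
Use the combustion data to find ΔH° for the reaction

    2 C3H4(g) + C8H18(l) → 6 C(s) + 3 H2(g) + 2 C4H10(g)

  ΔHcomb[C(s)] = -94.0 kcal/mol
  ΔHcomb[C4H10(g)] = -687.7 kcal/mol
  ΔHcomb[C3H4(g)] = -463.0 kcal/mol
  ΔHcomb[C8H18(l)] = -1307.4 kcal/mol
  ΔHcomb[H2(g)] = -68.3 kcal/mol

With combustion enthalpies, reactants minus products:
= [2·(-463.0) + 1·(-1307.4)] − [6·(-94.0) + 3·(-68.3) + 2·(-687.7)]
= -89.1 kcal/mol

ΔH° = -89.1 kcal/mol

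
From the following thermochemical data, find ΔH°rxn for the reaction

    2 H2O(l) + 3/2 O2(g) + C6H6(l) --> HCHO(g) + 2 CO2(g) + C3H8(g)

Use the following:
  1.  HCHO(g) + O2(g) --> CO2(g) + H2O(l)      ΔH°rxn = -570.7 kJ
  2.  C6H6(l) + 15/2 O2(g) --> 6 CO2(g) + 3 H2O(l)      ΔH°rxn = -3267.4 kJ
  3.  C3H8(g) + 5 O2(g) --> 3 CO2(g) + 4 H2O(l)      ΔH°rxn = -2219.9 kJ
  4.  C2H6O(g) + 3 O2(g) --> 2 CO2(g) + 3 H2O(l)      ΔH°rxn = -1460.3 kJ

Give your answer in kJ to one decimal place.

ΔH°rxn = -476.8 kJ

eq. 1 reversed (HCHO(g) must end up as a product): +570.7 kJ
eq. 2 as written (C6H6(l) already on the reactant side): -3267.4 kJ
eq. 3 reversed (C3H8(g) must end up as a product): +2219.9 kJ
eq. 4: not needed (C2H6O(g) appears nowhere else).
Since enthalpy is a state function, ΔH°rxn = (-1)·(-570.7) + (1)·(-3267.4) + (-1)·(-2219.9) = -476.8 kJ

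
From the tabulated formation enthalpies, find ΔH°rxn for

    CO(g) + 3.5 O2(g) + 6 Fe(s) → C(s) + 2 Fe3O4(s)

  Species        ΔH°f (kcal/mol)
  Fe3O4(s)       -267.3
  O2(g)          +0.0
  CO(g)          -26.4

ΔH°rxn = -508.2 kcal/mol

ΔH°rxn = Σ nΔHf°(products) − Σ nΔHf°(reactants).
Products: 1·(+0.0) + 2·(-267.3) = -534.6
Reactants: 1·(-26.4) + 7/2·(+0.0) + 6·(+0.0) = -26.4
ΔH°rxn = (-534.6) − (-26.4) = -508.2 kcal/mol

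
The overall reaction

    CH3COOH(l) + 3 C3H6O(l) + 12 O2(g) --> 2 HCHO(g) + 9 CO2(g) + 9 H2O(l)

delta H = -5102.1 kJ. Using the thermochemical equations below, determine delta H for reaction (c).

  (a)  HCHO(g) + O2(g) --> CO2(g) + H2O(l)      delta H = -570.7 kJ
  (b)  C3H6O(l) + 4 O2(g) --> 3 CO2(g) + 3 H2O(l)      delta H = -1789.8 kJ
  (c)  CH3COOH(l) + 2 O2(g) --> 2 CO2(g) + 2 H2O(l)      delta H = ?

(a) reversed and × 2 (HCHO(g) must end up as a product; ×2 to match 2 HCHO(g) in the target): (-2)·(-570.7) = +1141.4 kJ
(b) × 3 (×3 to match 3 C3H6O(l) in the target): (3)·(-1789.8) = -5369.4 kJ
(c) as written (CH3COOH(l) already on the reactant side): contributes x
-5102.1 = (+1141.4) + (-5369.4) + x
x = (-5102.1 − (-4228.0)) / (1) = -874.1 kJ

delta H = -874.1 kJ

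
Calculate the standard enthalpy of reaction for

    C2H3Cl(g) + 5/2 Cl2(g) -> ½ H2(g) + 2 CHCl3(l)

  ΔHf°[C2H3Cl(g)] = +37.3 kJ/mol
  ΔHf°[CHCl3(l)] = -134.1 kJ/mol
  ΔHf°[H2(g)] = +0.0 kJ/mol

ΔH°rxn = Σ nΔHf°(products) − Σ nΔHf°(reactants).
Products: 1/2·(+0.0) + 2·(-134.1) = -268.2
Reactants: 1·(+37.3) + 5/2·(+0.0) = +37.3
ΔH° = (-268.2) − (+37.3) = -305.5 kJ/mol

ΔH° = -305.5 kJ/mol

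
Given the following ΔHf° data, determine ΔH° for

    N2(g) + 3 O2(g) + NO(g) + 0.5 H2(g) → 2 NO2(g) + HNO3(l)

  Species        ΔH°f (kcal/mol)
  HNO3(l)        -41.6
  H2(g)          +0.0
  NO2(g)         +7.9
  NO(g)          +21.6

Products: 2·(+7.9) + 1·(-41.6) = -25.8
Reactants: 1·(+0.0) + 3·(+0.0) + 1·(+21.6) + 1/2·(+0.0) = +21.6
ΔH° = (-25.8) − (+21.6) = -47.4 kcal/mol

ΔH° = -47.4 kcal/mol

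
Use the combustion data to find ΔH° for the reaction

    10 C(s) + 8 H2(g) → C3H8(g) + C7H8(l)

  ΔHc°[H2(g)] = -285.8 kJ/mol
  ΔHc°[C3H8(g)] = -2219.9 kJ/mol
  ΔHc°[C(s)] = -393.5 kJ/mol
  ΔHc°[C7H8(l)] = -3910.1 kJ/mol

ΔH° = -91.4 kJ/mol

Using ΔH = Σ nΔHc°(reactants) − Σ nΔHc°(products):
= [10·(-393.5) + 8·(-285.8)] − [1·(-2219.9) + 1·(-3910.1)]
= -91.4 kJ/mol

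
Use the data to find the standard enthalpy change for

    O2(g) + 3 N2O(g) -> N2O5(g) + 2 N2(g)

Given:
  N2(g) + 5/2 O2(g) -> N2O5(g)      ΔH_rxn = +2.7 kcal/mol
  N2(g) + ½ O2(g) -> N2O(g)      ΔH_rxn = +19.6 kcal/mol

ΔH_rxn = -56.1 kcal/mol

equation 1 as written (N2O5(g) already on the product side): +2.7 kcal/mol
equation 2 reversed and × 3 (N2O(g) must end up as a reactant; scale by 3 for the 3 N2O(g)): (-3)·(+19.6) = -58.8 kcal/mol
Combining the equations, ΔH_rxn = (+2.7) + (-58.8) = -56.1 kcal/mol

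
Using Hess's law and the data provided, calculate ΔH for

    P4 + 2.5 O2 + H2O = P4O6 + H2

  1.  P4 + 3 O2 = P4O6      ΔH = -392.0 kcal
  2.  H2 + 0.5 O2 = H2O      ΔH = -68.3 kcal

ΔH = -323.7 kcal

eq. 1 as written: -392.0 kcal
eq. 2 reversed: +68.3 kcal
Since enthalpy is a state function, ΔH = (-392.0) + (+68.3) = -323.7 kcal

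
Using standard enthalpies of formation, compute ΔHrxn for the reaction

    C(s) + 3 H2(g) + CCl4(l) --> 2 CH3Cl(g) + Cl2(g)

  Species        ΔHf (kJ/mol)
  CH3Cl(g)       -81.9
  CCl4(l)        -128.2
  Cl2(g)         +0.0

Products: 2·(-81.9) + 1·(+0.0) = -163.8
Reactants: 1·(+0.0) + 3·(+0.0) + 1·(-128.2) = -128.2
ΔHrxn = (-163.8) − (-128.2) = -35.6 kJ/mol

ΔHrxn = -35.6 kJ/mol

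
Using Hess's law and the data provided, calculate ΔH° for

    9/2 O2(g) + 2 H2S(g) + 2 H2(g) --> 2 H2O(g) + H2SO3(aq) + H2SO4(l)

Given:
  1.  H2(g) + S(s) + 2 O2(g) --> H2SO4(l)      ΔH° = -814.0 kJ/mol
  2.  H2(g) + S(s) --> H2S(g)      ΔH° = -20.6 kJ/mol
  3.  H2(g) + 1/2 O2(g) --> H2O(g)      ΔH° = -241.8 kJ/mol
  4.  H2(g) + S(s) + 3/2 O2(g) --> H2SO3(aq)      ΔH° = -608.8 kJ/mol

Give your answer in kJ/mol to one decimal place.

eq. 1 as written: -814.0 kJ/mol
eq. 2 reversed and × 2: (-2)·(-20.6) = +41.2 kJ/mol
eq. 3 × 2: (2)·(-241.8) = -483.6 kJ/mol
eq. 4 as written: -608.8 kJ/mol
Since enthalpy is a state function, ΔH° = (-814.0) + (+41.2) + (-483.6) + (-608.8) = -1865.2 kJ/mol

ΔH° = -1865.2 kJ/mol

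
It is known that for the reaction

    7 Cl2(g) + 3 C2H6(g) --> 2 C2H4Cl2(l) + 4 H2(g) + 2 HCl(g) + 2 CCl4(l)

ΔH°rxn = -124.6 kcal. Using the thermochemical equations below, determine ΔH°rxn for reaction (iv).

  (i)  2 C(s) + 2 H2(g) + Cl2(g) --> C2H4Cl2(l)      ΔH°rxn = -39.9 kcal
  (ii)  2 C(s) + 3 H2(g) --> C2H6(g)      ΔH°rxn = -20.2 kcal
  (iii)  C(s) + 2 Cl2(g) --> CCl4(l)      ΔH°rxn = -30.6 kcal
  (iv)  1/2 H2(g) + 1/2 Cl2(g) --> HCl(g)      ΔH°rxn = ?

(i) × 2 (×2 to match 2 C2H4Cl2(l) in the target): (2)·(-39.9) = -79.8 kcal
(ii) reversed and × 3 (C2H6(g) must end up as a reactant; scale by 3 for the 3 C2H6(g)): (-3)·(-20.2) = +60.6 kcal
(iii) × 2 (×2 to match 2 CCl4(l) in the target): (2)·(-30.6) = -61.2 kcal
(iv) × 2 (scale by 2 for the 2 HCl(g)): contributes 2·x
-124.6 = (-79.8) + (+60.6) + (-61.2) + 2·x
x = (-124.6 − (-80.4)) / (2) = -22.1 kcal

ΔH°rxn = -22.1 kcal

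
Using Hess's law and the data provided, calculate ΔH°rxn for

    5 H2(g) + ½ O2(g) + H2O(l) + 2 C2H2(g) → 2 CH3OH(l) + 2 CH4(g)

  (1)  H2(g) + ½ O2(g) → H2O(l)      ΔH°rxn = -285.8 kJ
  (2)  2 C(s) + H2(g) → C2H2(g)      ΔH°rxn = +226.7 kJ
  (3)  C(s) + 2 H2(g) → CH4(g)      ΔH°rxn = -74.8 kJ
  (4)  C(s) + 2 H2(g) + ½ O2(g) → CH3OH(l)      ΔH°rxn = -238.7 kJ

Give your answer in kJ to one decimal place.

(1) reversed: +285.8 kJ
(2) reversed and × 2: (-2)·(+226.7) = -453.4 kJ
(3) × 2: (2)·(-74.8) = -149.6 kJ
(4) × 2: (2)·(-238.7) = -477.4 kJ
Since enthalpy is a state function, ΔH°rxn = (-1)·(-285.8) + (-2)·(+226.7) + (2)·(-74.8) + (2)·(-238.7) = -794.6 kJ

ΔH°rxn = -794.6 kJ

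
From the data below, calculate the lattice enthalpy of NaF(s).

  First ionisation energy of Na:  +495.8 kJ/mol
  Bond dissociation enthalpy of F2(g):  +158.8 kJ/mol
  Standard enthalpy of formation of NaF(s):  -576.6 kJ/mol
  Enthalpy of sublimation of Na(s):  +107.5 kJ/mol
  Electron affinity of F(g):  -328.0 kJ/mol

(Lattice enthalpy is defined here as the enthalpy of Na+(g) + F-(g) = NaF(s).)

U = -931.3 kJ/mol

ΔHf° = 1·ΔHsub + 1·(ΣIE) + 1/2·D(F2) + 1·EA + U
-576.6 = 1·(+107.5) + 1·(+495.8) + 1/2·(+158.8) + 1·(-328.0) + U
U = -576.6 − (+354.7) = -931.3 kJ/mol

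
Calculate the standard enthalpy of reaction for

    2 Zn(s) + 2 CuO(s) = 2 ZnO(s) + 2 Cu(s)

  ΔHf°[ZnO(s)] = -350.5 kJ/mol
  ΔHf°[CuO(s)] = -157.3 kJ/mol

ΔH°rxn = -386.4 kJ/mol

ΔH°rxn = Σ nΔHf°(products) − Σ nΔHf°(reactants).
Products: 2·(-350.5) + 2·(+0.0) = -701.0
Reactants: 2·(+0.0) + 2·(-157.3) = -314.6
ΔH°rxn = (-701.0) − (-314.6) = -386.4 kJ/mol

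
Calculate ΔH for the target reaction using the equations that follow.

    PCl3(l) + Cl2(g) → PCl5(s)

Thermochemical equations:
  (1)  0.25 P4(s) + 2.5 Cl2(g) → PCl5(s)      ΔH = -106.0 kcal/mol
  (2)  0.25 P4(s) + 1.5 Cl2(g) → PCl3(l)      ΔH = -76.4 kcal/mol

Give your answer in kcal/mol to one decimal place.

ΔH = -29.6 kcal/mol

(1) as written: -106.0 kcal/mol
(2) reversed: +76.4 kcal/mol
ΔH = (-106.0) + (+76.4) = -29.6 kcal/mol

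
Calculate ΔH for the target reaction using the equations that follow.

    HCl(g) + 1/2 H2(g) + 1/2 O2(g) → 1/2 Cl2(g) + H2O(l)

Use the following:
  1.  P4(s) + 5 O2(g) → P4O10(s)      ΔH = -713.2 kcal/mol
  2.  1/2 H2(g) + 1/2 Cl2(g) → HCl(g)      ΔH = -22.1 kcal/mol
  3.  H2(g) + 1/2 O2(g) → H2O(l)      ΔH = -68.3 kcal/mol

eq. 1: not needed.
eq. 2 reversed: +22.1 kcal/mol
eq. 3 as written: -68.3 kcal/mol
By Hess's law, ΔH = (-1)·(-22.1) + (1)·(-68.3) = -46.2 kcal/mol

ΔH = -46.2 kcal/mol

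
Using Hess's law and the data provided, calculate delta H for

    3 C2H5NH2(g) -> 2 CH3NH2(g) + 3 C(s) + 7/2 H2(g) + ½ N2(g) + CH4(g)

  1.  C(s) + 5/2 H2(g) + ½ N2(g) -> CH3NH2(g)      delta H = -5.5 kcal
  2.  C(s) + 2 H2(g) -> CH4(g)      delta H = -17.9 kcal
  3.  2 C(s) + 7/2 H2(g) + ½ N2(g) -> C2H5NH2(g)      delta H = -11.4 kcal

eq. 1 × 2: (2)·(-5.5) = -11.0 kcal
eq. 2 as written: -17.9 kcal
eq. 3 reversed and × 3: (-3)·(-11.4) = +34.2 kcal
Summing the manipulated equations, delta H = (2)·(-5.5) + (1)·(-17.9) + (-3)·(-11.4) = 5.3 kcal

delta H = 5.3 kcal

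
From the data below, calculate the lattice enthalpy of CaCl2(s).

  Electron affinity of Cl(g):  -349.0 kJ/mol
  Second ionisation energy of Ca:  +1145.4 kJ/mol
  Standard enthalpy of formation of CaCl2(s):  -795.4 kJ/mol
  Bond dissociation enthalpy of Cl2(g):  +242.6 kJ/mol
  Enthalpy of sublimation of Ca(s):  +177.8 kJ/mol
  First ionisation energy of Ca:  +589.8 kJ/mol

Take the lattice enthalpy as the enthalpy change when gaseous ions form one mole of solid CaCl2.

ΔHf° = 1·ΔHsub + 1·(ΣIE) + 1·D(Cl2) + 2·EA + U
-795.4 = 1·(+177.8) + 1·(+1735.2) + 1·(+242.6) + 2·(-349.0) + U
U = -795.4 − (+1457.6) = -2253.0 kJ/mol

U = -2253.0 kJ/mol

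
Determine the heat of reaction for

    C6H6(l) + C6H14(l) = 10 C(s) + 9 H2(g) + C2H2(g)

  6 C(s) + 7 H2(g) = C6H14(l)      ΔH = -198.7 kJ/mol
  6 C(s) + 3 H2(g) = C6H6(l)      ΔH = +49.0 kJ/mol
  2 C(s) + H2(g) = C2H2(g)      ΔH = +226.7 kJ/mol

ΔH = 376.4 kJ/mol

equation 1 reversed: +198.7 kJ/mol
equation 2 reversed: -49.0 kJ/mol
equation 3 as written: +226.7 kJ/mol
ΔH = (-1)·(-198.7) + (-1)·(+49.0) + (1)·(+226.7) = 376.4 kJ/mol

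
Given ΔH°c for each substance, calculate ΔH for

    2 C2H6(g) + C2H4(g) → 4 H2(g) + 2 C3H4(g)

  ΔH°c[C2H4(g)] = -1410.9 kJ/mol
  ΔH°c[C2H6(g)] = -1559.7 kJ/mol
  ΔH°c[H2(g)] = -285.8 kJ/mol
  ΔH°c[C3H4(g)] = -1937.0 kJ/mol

ΔH = 486.9 kJ/mol

Using ΔH = Σ nΔHc°(reactants) − Σ nΔHc°(products):
= [2·(-1559.7) + 1·(-1410.9)] − [4·(-285.8) + 2·(-1937.0)]
= 486.9 kJ/mol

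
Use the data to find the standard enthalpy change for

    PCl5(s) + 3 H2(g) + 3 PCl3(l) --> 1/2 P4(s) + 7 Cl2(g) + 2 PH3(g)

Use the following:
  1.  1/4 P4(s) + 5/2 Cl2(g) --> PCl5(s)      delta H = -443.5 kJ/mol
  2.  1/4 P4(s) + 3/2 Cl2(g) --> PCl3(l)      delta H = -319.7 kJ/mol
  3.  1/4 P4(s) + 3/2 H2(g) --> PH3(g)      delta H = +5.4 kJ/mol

eq. 1 reversed (PCl5(s) must end up as a reactant): +443.5 kJ/mol
eq. 2 reversed and × 3 (reverse to put PCl3(l) on the reactant side; scale by 3 for the 3 PCl3(l)): (-3)·(-319.7) = +959.1 kJ/mol
eq. 3 × 2 (×2 to match 2 PH3(g) in the target): (2)·(+5.4) = +10.8 kJ/mol
delta H = (-1)·(-443.5) + (-3)·(-319.7) + (2)·(+5.4) = 1413.4 kJ/mol

delta H = 1413.4 kJ/mol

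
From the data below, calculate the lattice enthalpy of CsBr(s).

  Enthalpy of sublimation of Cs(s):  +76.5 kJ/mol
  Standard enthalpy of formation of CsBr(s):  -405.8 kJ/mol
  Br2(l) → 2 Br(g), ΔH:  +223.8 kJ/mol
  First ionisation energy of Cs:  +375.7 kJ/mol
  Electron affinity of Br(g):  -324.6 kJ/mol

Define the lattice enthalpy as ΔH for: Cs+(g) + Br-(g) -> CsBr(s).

ΔHf° = 1·ΔHsub + 1·(ΣIE) + 1/2·D(Br2) + 1·EA + U
-405.8 = 1·(+76.5) + 1·(+375.7) + 1/2·(+223.8) + 1·(-324.6) + U
U = -405.8 − (+239.5) = -645.3 kJ/mol

U = -645.3 kJ/mol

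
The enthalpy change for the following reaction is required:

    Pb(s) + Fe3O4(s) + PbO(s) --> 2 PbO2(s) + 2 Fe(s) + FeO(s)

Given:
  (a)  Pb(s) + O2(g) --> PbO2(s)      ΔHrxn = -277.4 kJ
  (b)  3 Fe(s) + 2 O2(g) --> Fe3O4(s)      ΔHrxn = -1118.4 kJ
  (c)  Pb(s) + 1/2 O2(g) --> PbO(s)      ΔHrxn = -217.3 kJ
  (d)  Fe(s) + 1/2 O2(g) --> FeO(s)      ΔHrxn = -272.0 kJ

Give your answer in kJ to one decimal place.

(a) × 2 (scale by 2 for the 2 PbO2(s)): (2)·(-277.4) = -554.8 kJ
(b) reversed (reverse to put Fe3O4(s) on the reactant side): +1118.4 kJ
(c) reversed (PbO(s) must end up as a reactant): +217.3 kJ
(d) as written (FeO(s) already on the product side): -272.0 kJ
ΔHrxn = (2)·(-277.4) + (-1)·(-1118.4) + (-1)·(-217.3) + (1)·(-272.0) = 508.9 kJ

ΔHrxn = 508.9 kJ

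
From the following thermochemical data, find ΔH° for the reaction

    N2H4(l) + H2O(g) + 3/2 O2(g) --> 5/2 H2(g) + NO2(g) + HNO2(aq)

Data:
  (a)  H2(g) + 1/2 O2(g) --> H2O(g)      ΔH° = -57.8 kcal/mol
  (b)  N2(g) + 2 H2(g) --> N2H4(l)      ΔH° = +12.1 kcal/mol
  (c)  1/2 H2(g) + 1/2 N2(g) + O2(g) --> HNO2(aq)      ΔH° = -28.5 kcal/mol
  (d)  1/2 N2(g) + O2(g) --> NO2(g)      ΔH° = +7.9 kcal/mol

(a) reversed (reverse to put H2O(g) on the reactant side): +57.8 kcal/mol
(b) reversed (reverse to put N2H4(l) on the reactant side): -12.1 kcal/mol
(c) as written (HNO2(aq) already on the product side): -28.5 kcal/mol
(d) as written (NO2(g) already on the product side): +7.9 kcal/mol
Combining the equations, ΔH° = (+57.8) + (-12.1) + (-28.5) + (+7.9) = 25.1 kcal/mol

ΔH° = 25.1 kcal/mol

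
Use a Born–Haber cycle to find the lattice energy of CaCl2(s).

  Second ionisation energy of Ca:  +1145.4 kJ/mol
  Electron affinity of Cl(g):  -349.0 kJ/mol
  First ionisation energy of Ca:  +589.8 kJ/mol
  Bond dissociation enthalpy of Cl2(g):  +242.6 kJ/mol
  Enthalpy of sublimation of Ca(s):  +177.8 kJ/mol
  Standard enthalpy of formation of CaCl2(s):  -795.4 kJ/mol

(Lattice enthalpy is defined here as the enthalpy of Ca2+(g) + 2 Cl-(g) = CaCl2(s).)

ΔHf° = 1·ΔHsub + 1·(ΣIE) + 1·D(Cl2) + 2·EA + U
-795.4 = 1·(+177.8) + 1·(+1735.2) + 1·(+242.6) + 2·(-349.0) + U
U = -795.4 − (+1457.6) = -2253.0 kJ/mol

U = -2253.0 kJ/mol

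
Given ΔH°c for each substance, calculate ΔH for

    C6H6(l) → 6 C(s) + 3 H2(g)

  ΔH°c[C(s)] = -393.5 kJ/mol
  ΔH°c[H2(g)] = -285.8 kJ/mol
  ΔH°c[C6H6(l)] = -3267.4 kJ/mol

ΔH = -49.0 kJ/mol

Using ΔH = Σ nΔHc°(reactants) − Σ nΔHc°(products):
= [1·(-3267.4)] − [6·(-393.5) + 3·(-285.8)]
= -49.0 kJ/mol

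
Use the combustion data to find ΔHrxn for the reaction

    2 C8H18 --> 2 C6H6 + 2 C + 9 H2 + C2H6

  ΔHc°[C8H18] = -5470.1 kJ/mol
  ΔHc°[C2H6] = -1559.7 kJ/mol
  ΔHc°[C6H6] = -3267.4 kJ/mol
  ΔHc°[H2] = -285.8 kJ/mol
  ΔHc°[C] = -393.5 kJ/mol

With combustion enthalpies, reactants minus products:
= [2·(-5470.1)] − [2·(-3267.4) + 2·(-393.5) + 9·(-285.8) + 1·(-1559.7)]
= 513.5 kJ/mol

ΔHrxn = 513.5 kJ/mol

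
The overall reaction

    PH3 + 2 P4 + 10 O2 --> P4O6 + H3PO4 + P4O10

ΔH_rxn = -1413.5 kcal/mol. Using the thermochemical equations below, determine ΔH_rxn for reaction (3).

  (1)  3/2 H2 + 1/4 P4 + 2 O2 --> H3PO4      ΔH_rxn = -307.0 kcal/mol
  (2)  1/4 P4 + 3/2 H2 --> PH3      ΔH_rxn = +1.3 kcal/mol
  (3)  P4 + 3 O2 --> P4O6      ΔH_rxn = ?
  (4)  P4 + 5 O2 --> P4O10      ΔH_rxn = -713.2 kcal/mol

ΔH_rxn = -392.0 kcal/mol

(1) as written (H3PO4 already on the product side): -307.0 kcal/mol
(2) reversed (PH3 must end up as a reactant): -1.3 kcal/mol
(3) as written (P4O6 already on the product side): contributes x
(4) as written (P4O10 already on the product side): -713.2 kcal/mol
-1413.5 = (-307.0) + (-1.3) + (-713.2) + x
x = (-1413.5 − (-1021.5)) / (1) = -392.0 kcal/mol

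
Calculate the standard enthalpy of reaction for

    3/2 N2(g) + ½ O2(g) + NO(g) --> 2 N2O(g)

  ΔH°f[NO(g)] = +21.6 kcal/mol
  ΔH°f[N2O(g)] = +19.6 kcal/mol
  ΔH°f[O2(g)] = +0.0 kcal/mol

Products: 2·(+19.6) = +39.2
Reactants: 3/2·(+0.0) + 1/2·(+0.0) + 1·(+21.6) = +21.6
ΔH_rxn = (+39.2) − (+21.6) = 17.6 kcal/mol

ΔH_rxn = 17.6 kcal/mol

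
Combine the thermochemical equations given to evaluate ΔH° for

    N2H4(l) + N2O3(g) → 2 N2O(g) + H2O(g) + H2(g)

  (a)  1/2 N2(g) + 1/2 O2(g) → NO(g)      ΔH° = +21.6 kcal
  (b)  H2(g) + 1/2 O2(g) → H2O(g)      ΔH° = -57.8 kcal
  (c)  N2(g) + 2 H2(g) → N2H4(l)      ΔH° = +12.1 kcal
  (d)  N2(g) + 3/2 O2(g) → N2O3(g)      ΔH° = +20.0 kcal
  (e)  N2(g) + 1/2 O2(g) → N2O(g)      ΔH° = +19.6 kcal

ΔH° = -50.7 kcal

(a): not needed.
(b) as written: -57.8 kcal
(c) reversed: -12.1 kcal
(d) reversed: -20.0 kcal
(e) × 2: (2)·(+19.6) = +39.2 kcal
By Hess's law, ΔH° = (-57.8) + (-12.1) + (-20.0) + (+39.2) = -50.7 kcal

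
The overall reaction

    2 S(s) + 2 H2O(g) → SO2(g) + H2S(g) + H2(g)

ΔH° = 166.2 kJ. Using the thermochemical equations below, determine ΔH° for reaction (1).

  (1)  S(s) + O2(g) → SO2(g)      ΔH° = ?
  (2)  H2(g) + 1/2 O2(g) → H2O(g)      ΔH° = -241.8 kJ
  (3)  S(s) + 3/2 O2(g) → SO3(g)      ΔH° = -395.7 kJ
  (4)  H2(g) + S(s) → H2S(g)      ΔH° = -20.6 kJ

(1) as written (SO2(g) already on the product side): contributes x
(2) reversed and × 2 (H2O(g) must end up as a reactant; ×2 to match 2 H2O(g) in the target): (-2)·(-241.8) = +483.6 kJ
(3): not needed (SO3(g) appears nowhere else).
(4) as written (H2S(g) already on the product side): -20.6 kJ
+166.2 = (+483.6) + (-20.6) + x
x = (+166.2 − (+463.0)) / (1) = -296.8 kJ

ΔH° = -296.8 kJ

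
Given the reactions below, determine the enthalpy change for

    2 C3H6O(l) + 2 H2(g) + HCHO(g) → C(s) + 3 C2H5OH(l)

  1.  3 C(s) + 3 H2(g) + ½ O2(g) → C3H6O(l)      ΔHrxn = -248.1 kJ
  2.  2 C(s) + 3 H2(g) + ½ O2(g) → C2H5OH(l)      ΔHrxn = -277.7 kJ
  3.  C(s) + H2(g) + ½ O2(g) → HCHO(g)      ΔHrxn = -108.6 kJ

ΔHrxn = -228.3 kJ

eq. 1 reversed and × 2: (-2)·(-248.1) = +496.2 kJ
eq. 2 × 3: (3)·(-277.7) = -833.1 kJ
eq. 3 reversed: +108.6 kJ
ΔHrxn = (-2)·(-248.1) + (3)·(-277.7) + (-1)·(-108.6) = -228.3 kJ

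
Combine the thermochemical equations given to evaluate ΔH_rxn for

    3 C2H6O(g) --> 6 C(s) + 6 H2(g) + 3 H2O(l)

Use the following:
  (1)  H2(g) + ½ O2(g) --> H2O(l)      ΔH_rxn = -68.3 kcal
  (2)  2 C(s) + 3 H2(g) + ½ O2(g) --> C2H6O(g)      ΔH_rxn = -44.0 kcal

(1) × 3: (3)·(-68.3) = -204.9 kcal
(2) reversed and × 3: (-3)·(-44.0) = +132.0 kcal
Summing the manipulated equations, ΔH_rxn = (3)·(-68.3) + (-3)·(-44.0) = -72.9 kcal

ΔH_rxn = -72.9 kcal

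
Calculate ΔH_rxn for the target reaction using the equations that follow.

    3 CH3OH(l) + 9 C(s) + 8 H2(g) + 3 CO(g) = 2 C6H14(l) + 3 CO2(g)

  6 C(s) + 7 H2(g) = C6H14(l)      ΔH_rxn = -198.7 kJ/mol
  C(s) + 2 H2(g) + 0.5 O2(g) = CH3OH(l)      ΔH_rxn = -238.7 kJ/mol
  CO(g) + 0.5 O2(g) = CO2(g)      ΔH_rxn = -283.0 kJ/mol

ΔH_rxn = -530.3 kJ/mol

equation 1 × 2 (scale by 2 for the 2 C6H14(l)): (2)·(-198.7) = -397.4 kJ/mol
equation 2 reversed and × 3 (CH3OH(l) must end up as a reactant; scale by 3 for the 3 CH3OH(l)): (-3)·(-238.7) = +716.1 kJ/mol
equation 3 × 3 (scale by 3 for the 3 CO(g)): (3)·(-283.0) = -849.0 kJ/mol
ΔH_rxn = (2)·(-198.7) + (-3)·(-238.7) + (3)·(-283.0) = -530.3 kJ/mol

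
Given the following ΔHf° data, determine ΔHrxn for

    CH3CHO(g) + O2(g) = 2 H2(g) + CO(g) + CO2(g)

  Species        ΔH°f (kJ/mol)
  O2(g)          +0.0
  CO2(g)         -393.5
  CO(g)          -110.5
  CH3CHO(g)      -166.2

ΔHrxn = -337.8 kJ/mol

Products: 2·(+0.0) + 1·(-110.5) + 1·(-393.5) = -504.0
Reactants: 1·(-166.2) + 1·(+0.0) = -166.2
ΔHrxn = (-504.0) − (-166.2) = -337.8 kJ/mol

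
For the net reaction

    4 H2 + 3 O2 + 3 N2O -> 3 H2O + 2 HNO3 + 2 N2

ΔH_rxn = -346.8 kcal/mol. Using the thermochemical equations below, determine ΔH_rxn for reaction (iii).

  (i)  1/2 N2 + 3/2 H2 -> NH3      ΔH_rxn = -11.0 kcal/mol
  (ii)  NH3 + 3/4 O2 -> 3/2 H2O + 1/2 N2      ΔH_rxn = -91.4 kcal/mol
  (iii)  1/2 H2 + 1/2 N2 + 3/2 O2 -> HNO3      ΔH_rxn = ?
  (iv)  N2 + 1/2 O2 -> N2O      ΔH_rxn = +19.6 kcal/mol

(i) × 2: (2)·(-11.0) = -22.0 kcal/mol
(ii) × 2 (×2 to match 3 H2O in the target): (2)·(-91.4) = -182.8 kcal/mol
(iii) × 2 (scale by 2 for the 2 HNO3): contributes 2·x
(iv) reversed and × 3 (N2O must end up as a reactant; scale by 3 for the 3 N2O): (-3)·(+19.6) = -58.8 kcal/mol
-346.8 = (-22.0) + (-182.8) + (-58.8) + 2·x
x = (-346.8 − (-263.6)) / (2) = -41.6 kcal/mol

ΔH_rxn = -41.6 kcal/mol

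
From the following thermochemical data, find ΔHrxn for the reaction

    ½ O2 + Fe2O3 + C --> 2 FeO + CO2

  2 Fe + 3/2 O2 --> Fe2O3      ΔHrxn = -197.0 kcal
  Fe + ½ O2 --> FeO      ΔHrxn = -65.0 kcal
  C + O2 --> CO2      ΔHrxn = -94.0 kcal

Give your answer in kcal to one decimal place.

equation 1 reversed (Fe2O3 must end up as a reactant): +197.0 kcal
equation 2 × 2 (×2 to match 2 FeO in the target): (2)·(-65.0) = -130.0 kcal
equation 3 as written (CO2 already on the product side): -94.0 kcal
By Hess's law, ΔHrxn = (-1)·(-197.0) + (2)·(-65.0) + (1)·(-94.0) = -27.0 kcal

ΔHrxn = -27.0 kcal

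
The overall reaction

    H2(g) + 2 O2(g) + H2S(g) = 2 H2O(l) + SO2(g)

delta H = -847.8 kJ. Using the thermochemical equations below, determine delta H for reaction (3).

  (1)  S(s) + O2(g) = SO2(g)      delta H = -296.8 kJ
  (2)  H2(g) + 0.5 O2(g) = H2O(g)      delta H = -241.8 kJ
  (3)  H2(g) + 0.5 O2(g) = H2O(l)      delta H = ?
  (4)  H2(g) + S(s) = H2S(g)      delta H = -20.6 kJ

delta H = -285.8 kJ

(1) as written (SO2(g) already on the product side): -296.8 kJ
(2): not needed (H2O(g) appears nowhere else).
(3) × 2 (×2 to match 2 H2O(l) in the target): contributes 2·x
(4) reversed (H2S(g) must end up as a reactant): +20.6 kJ
-847.8 = (-296.8) + (+20.6) + 2·x
x = (-847.8 − (-276.2)) / (2) = -285.8 kJ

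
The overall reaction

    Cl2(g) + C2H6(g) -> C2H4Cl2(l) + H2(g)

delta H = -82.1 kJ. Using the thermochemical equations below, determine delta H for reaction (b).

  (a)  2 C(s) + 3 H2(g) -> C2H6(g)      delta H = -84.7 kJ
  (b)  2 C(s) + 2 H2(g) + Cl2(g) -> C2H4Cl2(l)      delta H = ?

delta H = -166.8 kJ

(a) reversed: +84.7 kJ
(b) as written: contributes x
-82.1 = (+84.7) + x
x = (-82.1 − (+84.7)) / (1) = -166.8 kJ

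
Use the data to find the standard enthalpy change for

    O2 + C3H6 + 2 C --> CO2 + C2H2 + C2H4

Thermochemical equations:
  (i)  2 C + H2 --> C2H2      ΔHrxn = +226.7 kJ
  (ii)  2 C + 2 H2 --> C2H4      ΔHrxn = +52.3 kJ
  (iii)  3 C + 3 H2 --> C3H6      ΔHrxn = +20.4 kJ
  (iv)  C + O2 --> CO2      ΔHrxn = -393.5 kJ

ΔHrxn = -134.9 kJ

(i) as written: +226.7 kJ
(ii) as written: +52.3 kJ
(iii) reversed: -20.4 kJ
(iv) as written: -393.5 kJ
By Hess's law, ΔHrxn = (+226.7) + (+52.3) + (-20.4) + (-393.5) = -134.9 kJ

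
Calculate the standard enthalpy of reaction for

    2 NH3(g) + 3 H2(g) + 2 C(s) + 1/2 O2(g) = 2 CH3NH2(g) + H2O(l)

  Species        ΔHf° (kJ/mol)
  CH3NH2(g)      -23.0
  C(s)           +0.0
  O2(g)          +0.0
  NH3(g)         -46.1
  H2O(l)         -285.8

ΔHrxn = -239.6 kJ/mol

ΔH°rxn = Σ nΔHf°(products) − Σ nΔHf°(reactants).
Products: 2·(-23.0) + 1·(-285.8) = -331.8
Reactants: 2·(-46.1) + 3·(+0.0) + 2·(+0.0) + 1/2·(+0.0) = -92.2
ΔHrxn = (-331.8) − (-92.2) = -239.6 kJ/mol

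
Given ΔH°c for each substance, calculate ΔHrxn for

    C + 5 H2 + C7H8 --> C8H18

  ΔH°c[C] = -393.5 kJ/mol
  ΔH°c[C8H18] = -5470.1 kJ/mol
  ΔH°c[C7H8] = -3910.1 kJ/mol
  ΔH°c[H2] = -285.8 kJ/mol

ΔHrxn = -262.5 kJ/mol

With combustion enthalpies, reactants minus products:
= [1·(-393.5) + 5·(-285.8) + 1·(-3910.1)] − [1·(-5470.1)]
= -262.5 kJ/mol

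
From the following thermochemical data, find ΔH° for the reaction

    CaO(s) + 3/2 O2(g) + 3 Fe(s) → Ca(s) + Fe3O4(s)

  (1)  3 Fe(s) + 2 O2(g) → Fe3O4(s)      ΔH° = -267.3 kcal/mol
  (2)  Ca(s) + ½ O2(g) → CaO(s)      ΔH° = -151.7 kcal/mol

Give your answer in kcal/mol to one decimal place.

(1) as written: -267.3 kcal/mol
(2) reversed: +151.7 kcal/mol
Combining the equations, ΔH° = (-267.3) + (+151.7) = -115.6 kcal/mol

ΔH° = -115.6 kcal/mol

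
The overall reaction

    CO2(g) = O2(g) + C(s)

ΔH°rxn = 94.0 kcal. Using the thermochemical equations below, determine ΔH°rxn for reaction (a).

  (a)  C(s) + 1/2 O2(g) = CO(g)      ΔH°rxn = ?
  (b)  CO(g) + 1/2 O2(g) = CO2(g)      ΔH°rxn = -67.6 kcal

(a) reversed: contributes −x
(b) reversed: +67.6 kcal
+94.0 = (+67.6) − x
x = (+94.0 − (+67.6)) / (-1) = -26.4 kcal

ΔH°rxn = -26.4 kcal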